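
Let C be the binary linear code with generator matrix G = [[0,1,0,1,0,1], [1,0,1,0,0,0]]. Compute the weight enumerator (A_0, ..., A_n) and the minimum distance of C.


Weight distribution: A_0 = 1, A_2 = 1, A_3 = 1, A_5 = 1. Minimum distance d = 2.

Enumerate all 2^2 = 4 messages m ∈ F_2^2.
For each, compute codeword c = mG in F_2^6, then tally its weight.
  m = 00 → c = 000000, weight = 0.
  m = 10 → c = 010101, weight = 3.
  m = 01 → c = 101000, weight = 2.
  m = 11 → c = 111101, weight = 5.
Tally weights:
  weight 0: 1 codewords.
  weight 2: 1 codewords.
  weight 3: 1 codewords.
  weight 5: 1 codewords.
Minimum distance d = smallest w > 0 with A_w > 0 = 2.
Sanity: Σ A_w = 4 = 2^2 = 4 ✓.


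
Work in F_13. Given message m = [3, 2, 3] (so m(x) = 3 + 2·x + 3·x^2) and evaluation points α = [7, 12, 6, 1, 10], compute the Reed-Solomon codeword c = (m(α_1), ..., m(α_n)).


c = [8, 4, 6, 8, 11]

Message polynomial: m(x) = 3 + 2·x + 3·x^2 (mod 13).
For each evaluation point α_i, compute m(α_i) mod 13:
  α_1 = 7: Horner steps 3 → 10 → 8, so m(7) = 8.
  α_2 = 12: Horner steps 3 → 12 → 4, so m(12) = 4.
  α_3 = 6: Horner steps 3 → 7 → 6, so m(6) = 6.
  α_4 = 1: Horner steps 3 → 5 → 8, so m(1) = 8.
  α_5 = 10: Horner steps 3 → 6 → 11, so m(10) = 11.
Codeword c = [8, 4, 6, 8, 11] ∈ F_13^5.


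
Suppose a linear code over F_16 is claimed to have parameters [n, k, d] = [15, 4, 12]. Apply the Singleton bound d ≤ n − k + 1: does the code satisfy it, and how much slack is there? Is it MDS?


Singleton RHS = n − k + 1 = 12, slack = 0, bound satisfied, MDS.

Singleton bound: d ≤ n − k + 1.
Here n = 15, k = 4, so n − k + 1 = 12.
Given d = 12, check d ≤ 12: YES.
Slack = (n − k + 1) − d = 0.
The code is MDS (slack = 0).
Description: the claimed parameters are [15, 4, 12]_16; such a code would be MDS (meets Singleton bound).


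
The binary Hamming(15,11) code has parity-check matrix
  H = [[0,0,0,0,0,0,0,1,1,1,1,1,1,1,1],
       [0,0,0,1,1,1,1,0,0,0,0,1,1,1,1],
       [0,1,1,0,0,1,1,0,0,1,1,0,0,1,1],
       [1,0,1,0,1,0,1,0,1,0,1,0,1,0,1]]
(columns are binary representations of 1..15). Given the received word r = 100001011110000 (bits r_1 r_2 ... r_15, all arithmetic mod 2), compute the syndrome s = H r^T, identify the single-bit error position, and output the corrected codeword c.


s = (0, 1, 1, 1)^T, error position = 7, corrected codeword c = 100001111110000

Compute s = H r^T mod 2 one row at a time:
  s_1 = 1 + 1 + 1 + 1 + 0 + 0 + 0 + 0 = 4 ≡ 0 (mod 2).
  s_2 = 0 + 0 + 1 + 0 + 0 + 0 + 0 + 0 = 1 ≡ 1 (mod 2).
  s_3 = 0 + 0 + 1 + 0 + 1 + 1 + 0 + 0 = 3 ≡ 1 (mod 2).
  s_4 = 1 + 0 + 0 + 0 + 1 + 1 + 0 + 0 = 3 ≡ 1 (mod 2).
s = (0, 1, 1, 1)^T — this equals column 7 of H (binary 0111), so error is at position 7.
Correct: flip bit 7 of r = 100001011110000 to get c = 100001111110000.


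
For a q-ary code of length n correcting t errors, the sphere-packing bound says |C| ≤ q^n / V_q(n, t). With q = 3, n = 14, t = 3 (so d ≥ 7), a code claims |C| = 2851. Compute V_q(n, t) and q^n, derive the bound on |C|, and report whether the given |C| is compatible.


V_q(n, t) = 3305, q^n = 4782969, Hamming bound = 1447, |C| = 2851 > bound (violated).

Step 1: Compute V_q(n, t) = Σ_{j=0}^3 C(n, j) (q−1)^j.
  j = 0: C(14,0)·(2)^0 = 1·1 = 1.
  j = 1: C(14,1)·(2)^1 = 14·2 = 28.
  j = 2: C(14,2)·(2)^2 = 91·4 = 364.
  j = 3: C(14,3)·(2)^3 = 364·8 = 2912.
  V_q(n, t) = 1 + 28 + 364 + 2912 = 3305.
Step 2: q^n = 3^14 = 4782969.
Step 3: Hamming bound ⌊q^n / V_q(n,t)⌋ = ⌊4782969/3305⌋ = 1447.
Step 4: Compare |C| = 2851 to 1447: violated.
The claimed |C| lies above the Hamming bound, so no 3-ary code of length 14 with d ≥ 7 can have 2851 codewords.


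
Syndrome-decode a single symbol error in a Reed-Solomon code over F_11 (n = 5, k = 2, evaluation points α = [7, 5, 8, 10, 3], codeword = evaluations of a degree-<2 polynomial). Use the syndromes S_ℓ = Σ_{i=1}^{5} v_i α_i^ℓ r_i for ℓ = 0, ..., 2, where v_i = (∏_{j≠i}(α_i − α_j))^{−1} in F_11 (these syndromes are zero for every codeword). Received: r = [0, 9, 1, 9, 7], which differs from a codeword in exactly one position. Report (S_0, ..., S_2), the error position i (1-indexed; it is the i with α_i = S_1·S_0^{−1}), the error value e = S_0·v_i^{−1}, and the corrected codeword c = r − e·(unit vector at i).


S = (6, 5, 6), error at position 4, error magnitude e = 6, c = [0, 9, 1, 3, 7].

Step 1: column multipliers v_i = (∏_{j≠i}(α_i − α_j))^{−1} mod 11.
  i = 1 (α = 7): (7−5)(7−8)(7−10)(7−3) = 2·(−1)·(−3)·4 = 24 ≡ 2, so v_1 = 2^{−1} = 6 (mod 11).
  i = 2 (α = 5): (5−7)(5−8)(5−10)(5−3) = (−2)·(−3)·(−5)·2 = −60 ≡ 6, so v_2 = 6^{−1} = 2 (mod 11).
  i = 3 (α = 8): (8−7)(8−5)(8−10)(8−3) = 1·3·(−2)·5 = −30 ≡ 3, so v_3 = 3^{−1} = 4 (mod 11).
  i = 4 (α = 10): (10−7)(10−5)(10−8)(10−3) = 3·5·2·7 = 210 ≡ 1, so v_4 = 1^{−1} = 1 (mod 11).
  i = 5 (α = 3): (3−7)(3−5)(3−8)(3−10) = (−4)·(−2)·(−5)·(−7) = 280 ≡ 5, so v_5 = 5^{−1} = 9 (mod 11).
  v = [6, 2, 4, 1, 9].
Step 2: syndromes of r = [0, 9, 1, 9, 7] (all sums mod 11).
  S_0 = Σ v_i r_i = 6·0 + 2·9 + 4·1 + 1·9 + 9·7 = 94 ≡ 6.
  S_1 = Σ v_i α_i r_i = 6·7·0 + 2·5·9 + 4·8·1 + 1·10·9 + 9·3·7 = 401 ≡ 5.
  α_i^2 mod 11 = [5, 3, 9, 1, 9].
  S_2 = Σ v_i α_i^2 r_i = 6·5·0 + 2·3·9 + 4·9·1 + 1·1·9 + 9·9·7 = 666 ≡ 6.
  S = (6, 5, 6) ≠ 0, so r is not a codeword (an error is present).
Step 3: locate the error. For a single error e at position i, S_ℓ = v_i·e·α_i^ℓ, so α_err = S_1/S_0.
  S_0^{−1} = 6^{−1} = 2 (mod 11), so α_err = 5·2 = 10 ≡ 10 = α_4. Error position i = 4.
  Consistency check: S_2/S_1 = 6·9 = 54 ≡ 10 = α_err ✓ (single-error assumption holds).
Step 4: error magnitude e = S_0/v_4 = S_0·∏_{j≠4}(α_4 − α_j) = 6·1 = 6 ≡ 6 (mod 11).
Step 5: correct position 4: c_4 = r_4 − e = 9 − 6 ≡ 3 (mod 11). Hence c = [0, 9, 1, 3, 7].
  Check: interpolating c through the α_i gives m(x) = 4 + 1·x (degree < 2) with m(α_i) = c_i for every i, so c is indeed a codeword.


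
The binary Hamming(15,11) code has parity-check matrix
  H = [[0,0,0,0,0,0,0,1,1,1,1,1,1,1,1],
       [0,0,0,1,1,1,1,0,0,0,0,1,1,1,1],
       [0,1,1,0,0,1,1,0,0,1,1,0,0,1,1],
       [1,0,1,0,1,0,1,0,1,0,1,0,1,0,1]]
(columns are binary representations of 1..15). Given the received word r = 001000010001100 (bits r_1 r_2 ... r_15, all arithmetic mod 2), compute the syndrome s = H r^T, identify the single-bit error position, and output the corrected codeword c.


s = (1, 0, 1, 0)^T, error position = 10, corrected codeword c = 001000010101100

Compute s = H r^T mod 2 one row at a time:
  s_1 = 1 + 0 + 0 + 0 + 1 + 1 + 0 + 0 = 3 ≡ 1 (mod 2).
  s_2 = 0 + 0 + 0 + 0 + 1 + 1 + 0 + 0 = 2 ≡ 0 (mod 2).
  s_3 = 0 + 1 + 0 + 0 + 0 + 0 + 0 + 0 = 1 ≡ 1 (mod 2).
  s_4 = 0 + 1 + 0 + 0 + 0 + 0 + 1 + 0 = 2 ≡ 0 (mod 2).
s = (1, 0, 1, 0)^T — this equals column 10 of H (binary 1010), so error is at position 10.
Correct: flip bit 10 of r = 001000010001100 to get c = 001000010101100.


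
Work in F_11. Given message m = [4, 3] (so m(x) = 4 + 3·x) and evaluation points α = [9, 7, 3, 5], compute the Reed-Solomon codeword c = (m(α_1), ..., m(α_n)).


c = [9, 3, 2, 8]

Message polynomial: m(x) = 4 + 3·x (mod 11).
For each evaluation point α_i, compute m(α_i) mod 11:
  α_1 = 9: Horner steps 3 → 9, so m(9) = 9.
  α_2 = 7: Horner steps 3 → 3, so m(7) = 3.
  α_3 = 3: Horner steps 3 → 2, so m(3) = 2.
  α_4 = 5: Horner steps 3 → 8, so m(5) = 8.
Codeword c = [9, 3, 2, 8] ∈ F_11^4.


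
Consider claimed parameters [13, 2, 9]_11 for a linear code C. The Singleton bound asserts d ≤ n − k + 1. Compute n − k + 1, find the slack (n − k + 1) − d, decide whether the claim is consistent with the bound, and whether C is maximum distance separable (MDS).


Singleton RHS = n − k + 1 = 12, slack = 3, bound satisfied, not MDS.

Singleton bound: d ≤ n − k + 1.
Here n = 13, k = 2, so n − k + 1 = 12.
Given d = 9, check d ≤ 12: YES.
Slack = (n − k + 1) − d = 3.
The code is NOT MDS (slack = 3 > 0).
Description: the claimed parameters are [13, 2, 9]_11; such a code would be non-MDS.


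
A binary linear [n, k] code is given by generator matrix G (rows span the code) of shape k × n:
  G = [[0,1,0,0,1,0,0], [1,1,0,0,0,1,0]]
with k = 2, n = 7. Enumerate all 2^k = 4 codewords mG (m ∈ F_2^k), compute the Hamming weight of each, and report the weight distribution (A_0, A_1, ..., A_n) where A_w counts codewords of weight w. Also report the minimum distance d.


Weight distribution: A_0 = 1, A_2 = 1, A_3 = 2. Minimum distance d = 2.

Enumerate all 2^2 = 4 messages m ∈ F_2^2.
For each, compute codeword c = mG in F_2^7, then tally its weight.
  m = 00 → c = 0000000, weight = 0.
  m = 10 → c = 0100100, weight = 2.
  m = 01 → c = 1100010, weight = 3.
  m = 11 → c = 1000110, weight = 3.
Tally weights:
  weight 0: 1 codewords.
  weight 2: 1 codewords.
  weight 3: 2 codewords.
Minimum distance d = smallest w > 0 with A_w > 0 = 2.
Sanity: Σ A_w = 4 = 2^2 = 4 ✓.


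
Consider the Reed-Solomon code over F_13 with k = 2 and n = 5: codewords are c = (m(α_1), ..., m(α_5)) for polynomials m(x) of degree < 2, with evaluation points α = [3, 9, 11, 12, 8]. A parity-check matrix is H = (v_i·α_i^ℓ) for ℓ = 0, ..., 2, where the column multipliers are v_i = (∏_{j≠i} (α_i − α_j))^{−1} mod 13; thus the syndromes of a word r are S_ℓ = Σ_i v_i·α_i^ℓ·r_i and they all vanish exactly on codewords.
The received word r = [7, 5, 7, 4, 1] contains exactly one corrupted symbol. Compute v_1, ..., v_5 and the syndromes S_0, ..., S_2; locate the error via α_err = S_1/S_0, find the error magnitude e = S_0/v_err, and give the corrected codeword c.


S = (5, 3, 7), error at position 3, error magnitude e = 7, c = [7, 5, 0, 4, 1].

Step 1: column multipliers v_i = (∏_{j≠i}(α_i − α_j))^{−1} mod 13.
  i = 1 (α = 3): (3−9)(3−11)(3−12)(3−8) = (−6)·(−8)·(−9)·(−5) = 2160 ≡ 2, so v_1 = 2^{−1} = 7 (mod 13).
  i = 2 (α = 9): (9−3)(9−11)(9−12)(9−8) = 6·(−2)·(−3)·1 = 36 ≡ 10, so v_2 = 10^{−1} = 4 (mod 13).
  i = 3 (α = 11): (11−3)(11−9)(11−12)(11−8) = 8·2·(−1)·3 = −48 ≡ 4, so v_3 = 4^{−1} = 10 (mod 13).
  i = 4 (α = 12): (12−3)(12−9)(12−11)(12−8) = 9·3·1·4 = 108 ≡ 4, so v_4 = 4^{−1} = 10 (mod 13).
  i = 5 (α = 8): (8−3)(8−9)(8−11)(8−12) = 5·(−1)·(−3)·(−4) = −60 ≡ 5, so v_5 = 5^{−1} = 8 (mod 13).
  v = [7, 4, 10, 10, 8].
Step 2: syndromes of r = [7, 5, 7, 4, 1] (all sums mod 13).
  S_0 = Σ v_i r_i = 7·7 + 4·5 + 10·7 + 10·4 + 8·1 = 187 ≡ 5.
  S_1 = Σ v_i α_i r_i = 7·3·7 + 4·9·5 + 10·11·7 + 10·12·4 + 8·8·1 = 1641 ≡ 3.
  α_i^2 mod 13 = [9, 3, 4, 1, 12].
  S_2 = Σ v_i α_i^2 r_i = 7·9·7 + 4·3·5 + 10·4·7 + 10·1·4 + 8·12·1 = 917 ≡ 7.
  S = (5, 3, 7) ≠ 0, so r is not a codeword (an error is present).
Step 3: locate the error. For a single error e at position i, S_ℓ = v_i·e·α_i^ℓ, so α_err = S_1/S_0.
  S_0^{−1} = 5^{−1} = 8 (mod 13), so α_err = 3·8 = 24 ≡ 11 = α_3. Error position i = 3.
  Consistency check: S_2/S_1 = 7·9 = 63 ≡ 11 = α_err ✓ (single-error assumption holds).
Step 4: error magnitude e = S_0/v_3 = S_0·∏_{j≠3}(α_3 − α_j) = 5·4 = 20 ≡ 7 (mod 13).
Step 5: correct position 3: c_3 = r_3 − e = 7 − 7 ≡ 0 (mod 13). Hence c = [7, 5, 0, 4, 1].
  Check: interpolating c through the α_i gives m(x) = 8 + 4·x (degree < 2) with m(α_i) = c_i for every i, so c is indeed a codeword.


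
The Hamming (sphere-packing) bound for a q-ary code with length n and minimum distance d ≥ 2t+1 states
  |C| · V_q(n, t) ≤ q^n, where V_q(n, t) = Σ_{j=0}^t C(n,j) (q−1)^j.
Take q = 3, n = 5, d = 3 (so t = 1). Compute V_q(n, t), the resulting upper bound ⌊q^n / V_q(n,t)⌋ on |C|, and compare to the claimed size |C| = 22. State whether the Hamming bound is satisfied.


V_q(n, t) = 11, q^n = 243, Hamming bound = 22, |C| = 22 ≤ bound (satisfied).

Step 1: Compute V_q(n, t) = Σ_{j=0}^1 C(n, j) (q−1)^j.
  j = 0: C(5,0)·(2)^0 = 1·1 = 1.
  j = 1: C(5,1)·(2)^1 = 5·2 = 10.
  V_q(n, t) = 1 + 10 = 11.
Step 2: q^n = 3^5 = 243.
Step 3: Hamming bound ⌊q^n / V_q(n,t)⌋ = ⌊243/11⌋ = 22.
Step 4: Compare |C| = 22 to 22: satisfied.
The claimed |C| lies at the Hamming bound (tight).


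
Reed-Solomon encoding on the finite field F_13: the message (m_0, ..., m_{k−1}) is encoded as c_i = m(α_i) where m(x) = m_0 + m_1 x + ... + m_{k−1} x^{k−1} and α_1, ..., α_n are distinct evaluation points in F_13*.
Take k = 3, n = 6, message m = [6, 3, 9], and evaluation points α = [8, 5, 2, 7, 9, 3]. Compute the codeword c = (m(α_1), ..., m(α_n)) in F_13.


c = [8, 12, 9, 0, 8, 5]

Message polynomial: m(x) = 6 + 3·x + 9·x^2 (mod 13).
For each evaluation point α_i, compute m(α_i) mod 13:
  α_1 = 8: Horner steps 9 → 10 → 8, so m(8) = 8.
  α_2 = 5: Horner steps 9 → 9 → 12, so m(5) = 12.
  α_3 = 2: Horner steps 9 → 8 → 9, so m(2) = 9.
  α_4 = 7: Horner steps 9 → 1 → 0, so m(7) = 0.
  α_5 = 9: Horner steps 9 → 6 → 8, so m(9) = 8.
  α_6 = 3: Horner steps 9 → 4 → 5, so m(3) = 5.
Codeword c = [8, 12, 9, 0, 8, 5] ∈ F_13^6.


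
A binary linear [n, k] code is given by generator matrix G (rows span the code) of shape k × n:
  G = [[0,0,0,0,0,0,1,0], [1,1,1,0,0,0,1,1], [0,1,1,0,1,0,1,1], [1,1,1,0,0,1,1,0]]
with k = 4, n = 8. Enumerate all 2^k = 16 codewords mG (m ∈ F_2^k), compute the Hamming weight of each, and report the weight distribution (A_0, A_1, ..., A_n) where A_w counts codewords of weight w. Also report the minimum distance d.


Weight distribution: A_0 = 1, A_1 = 1, A_2 = 2, A_3 = 2, A_4 = 5, A_5 = 5. Minimum distance d = 1.

Enumerate all 2^4 = 16 messages m ∈ F_2^4.
For each, compute codeword c = mG in F_2^8, then tally its weight.
  m = 0000 → c = 00000000, weight = 0.
  m = 1000 → c = 00000010, weight = 1.
  m = 0100 → c = 11100011, weight = 5.
  m = 1100 → c = 11100001, weight = 4.
  m = 0010 → c = 01101011, weight = 5.
  m = 1010 → c = 01101001, weight = 4.
  m = 0110 → c = 10001000, weight = 2.
  m = 1110 → c = 10001010, weight = 3.
  m = 0001 → c = 11100110, weight = 5.
  m = 1001 → c = 11100100, weight = 4.
  m = 0101 → c = 00000101, weight = 2.
  m = 1101 → c = 00000111, weight = 3.
  m = 0011 → c = 10001101, weight = 4.
  m = 1011 → c = 10001111, weight = 5.
  m = 0111 → c = 01101110, weight = 5.
  m = 1111 → c = 01101100, weight = 4.
Tally weights:
  weight 0: 1 codewords.
  weight 1: 1 codewords.
  weight 2: 2 codewords.
  weight 3: 2 codewords.
  weight 4: 5 codewords.
  weight 5: 5 codewords.
Minimum distance d = smallest w > 0 with A_w > 0 = 1.
Sanity: Σ A_w = 16 = 2^4 = 16 ✓.


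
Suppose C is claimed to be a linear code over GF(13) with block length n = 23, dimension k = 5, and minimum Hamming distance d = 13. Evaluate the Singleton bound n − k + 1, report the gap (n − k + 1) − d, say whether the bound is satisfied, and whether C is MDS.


Singleton RHS = n − k + 1 = 19, slack = 6, bound satisfied, not MDS.

Singleton bound: d ≤ n − k + 1.
Here n = 23, k = 5, so n − k + 1 = 19.
Given d = 13, check d ≤ 19: YES.
Slack = (n − k + 1) − d = 6.
The code is NOT MDS (slack = 6 > 0).
Description: the claimed parameters are [23, 5, 13]_13; such a code would be non-MDS.


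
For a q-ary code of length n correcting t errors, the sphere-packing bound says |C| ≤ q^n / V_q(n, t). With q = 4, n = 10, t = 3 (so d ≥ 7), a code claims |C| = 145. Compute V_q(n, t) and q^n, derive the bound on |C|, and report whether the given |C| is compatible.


V_q(n, t) = 3676, q^n = 1048576, Hamming bound = 285, |C| = 145 ≤ bound (satisfied).

Step 1: Compute V_q(n, t) = Σ_{j=0}^3 C(n, j) (q−1)^j.
  j = 0: C(10,0)·(3)^0 = 1·1 = 1.
  j = 1: C(10,1)·(3)^1 = 10·3 = 30.
  j = 2: C(10,2)·(3)^2 = 45·9 = 405.
  j = 3: C(10,3)·(3)^3 = 120·27 = 3240.
  V_q(n, t) = 1 + 30 + 405 + 3240 = 3676.
Step 2: q^n = 4^10 = 1048576.
Step 3: Hamming bound ⌊q^n / V_q(n,t)⌋ = ⌊1048576/3676⌋ = 285.
Step 4: Compare |C| = 145 to 285: satisfied.
The claimed |C| lies below the Hamming bound.


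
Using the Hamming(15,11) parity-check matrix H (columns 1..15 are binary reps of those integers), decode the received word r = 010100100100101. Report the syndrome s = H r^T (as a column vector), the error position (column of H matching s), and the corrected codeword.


s = (1, 0, 0, 1)^T, error position = 9, corrected codeword c = 010100101100101

Compute s = H r^T mod 2 one row at a time:
  s_1 = 0 + 0 + 1 + 0 + 0 + 1 + 0 + 1 = 3 ≡ 1 (mod 2).
  s_2 = 1 + 0 + 0 + 1 + 0 + 1 + 0 + 1 = 4 ≡ 0 (mod 2).
  s_3 = 1 + 0 + 0 + 1 + 1 + 0 + 0 + 1 = 4 ≡ 0 (mod 2).
  s_4 = 0 + 0 + 0 + 1 + 0 + 0 + 1 + 1 = 3 ≡ 1 (mod 2).
s = (1, 0, 0, 1)^T — this equals column 9 of H (binary 1001), so error is at position 9.
Correct: flip bit 9 of r = 010100100100101 to get c = 010100101100101.


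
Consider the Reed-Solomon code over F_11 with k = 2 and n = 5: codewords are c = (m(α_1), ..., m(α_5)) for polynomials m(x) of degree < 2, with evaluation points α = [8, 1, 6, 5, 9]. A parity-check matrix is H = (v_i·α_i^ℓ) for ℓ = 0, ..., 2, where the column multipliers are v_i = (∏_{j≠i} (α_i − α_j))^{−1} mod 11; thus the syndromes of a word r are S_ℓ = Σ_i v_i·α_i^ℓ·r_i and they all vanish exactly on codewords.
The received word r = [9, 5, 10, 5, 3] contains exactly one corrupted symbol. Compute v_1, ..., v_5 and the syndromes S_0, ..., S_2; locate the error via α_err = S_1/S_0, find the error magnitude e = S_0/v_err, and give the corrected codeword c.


S = (1, 1, 1), error at position 2, error magnitude e = 9, c = [9, 7, 10, 5, 3].

Step 1: column multipliers v_i = (∏_{j≠i}(α_i − α_j))^{−1} mod 11.
  i = 1 (α = 8): (8−1)(8−6)(8−5)(8−9) = 7·2·3·(−1) = −42 ≡ 2, so v_1 = 2^{−1} = 6 (mod 11).
  i = 2 (α = 1): (1−8)(1−6)(1−5)(1−9) = (−7)·(−5)·(−4)·(−8) = 1120 ≡ 9, so v_2 = 9^{−1} = 5 (mod 11).
  i = 3 (α = 6): (6−8)(6−1)(6−5)(6−9) = (−2)·5·1·(−3) = 30 ≡ 8, so v_3 = 8^{−1} = 7 (mod 11).
  i = 4 (α = 5): (5−8)(5−1)(5−6)(5−9) = (−3)·4·(−1)·(−4) = −48 ≡ 7, so v_4 = 7^{−1} = 8 (mod 11).
  i = 5 (α = 9): (9−8)(9−1)(9−6)(9−5) = 1·8·3·4 = 96 ≡ 8, so v_5 = 8^{−1} = 7 (mod 11).
  v = [6, 5, 7, 8, 7].
Step 2: syndromes of r = [9, 5, 10, 5, 3] (all sums mod 11).
  S_0 = Σ v_i r_i = 6·9 + 5·5 + 7·10 + 8·5 + 7·3 = 210 ≡ 1.
  S_1 = Σ v_i α_i r_i = 6·8·9 + 5·1·5 + 7·6·10 + 8·5·5 + 7·9·3 = 1266 ≡ 1.
  α_i^2 mod 11 = [9, 1, 3, 3, 4].
  S_2 = Σ v_i α_i^2 r_i = 6·9·9 + 5·1·5 + 7·3·10 + 8·3·5 + 7·4·3 = 925 ≡ 1.
  S = (1, 1, 1) ≠ 0, so r is not a codeword (an error is present).
Step 3: locate the error. For a single error e at position i, S_ℓ = v_i·e·α_i^ℓ, so α_err = S_1/S_0.
  S_0^{−1} = 1^{−1} = 1 (mod 11), so α_err = 1·1 = 1 ≡ 1 = α_2. Error position i = 2.
  Consistency check: S_2/S_1 = 1·1 = 1 ≡ 1 = α_err ✓ (single-error assumption holds).
Step 4: error magnitude e = S_0/v_2 = S_0·∏_{j≠2}(α_2 − α_j) = 1·9 = 9 ≡ 9 (mod 11).
Step 5: correct position 2: c_2 = r_2 − e = 5 − 9 ≡ 7 (mod 11). Hence c = [9, 7, 10, 5, 3].
  Check: interpolating c through the α_i gives m(x) = 2 + 5·x (degree < 2) with m(α_i) = c_i for every i, so c is indeed a codeword.


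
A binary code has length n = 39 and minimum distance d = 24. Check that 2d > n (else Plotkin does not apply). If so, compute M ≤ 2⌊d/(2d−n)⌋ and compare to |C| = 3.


Plotkin bound M ≤ 4; given |C| = 3 ≤ bound (satisfied).

Check applicability: 2d = 48, n = 39.
2d − n = 9 > 0, so Plotkin applies.
Compute d/(2d−n) = 24/9 ≈ 2.6667.
⌊d/(2d−n)⌋ = 2.
Plotkin bound: M ≤ 2·2 = 4.
Given |C| = 3, check: satisfied.
This |C| is below the Plotkin bound.


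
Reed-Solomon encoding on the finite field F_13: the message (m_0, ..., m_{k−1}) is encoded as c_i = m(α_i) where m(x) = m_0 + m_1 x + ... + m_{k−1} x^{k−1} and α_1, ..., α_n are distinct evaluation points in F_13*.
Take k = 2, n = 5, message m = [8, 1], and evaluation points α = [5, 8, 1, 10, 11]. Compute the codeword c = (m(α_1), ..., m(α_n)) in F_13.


c = [0, 3, 9, 5, 6]

Message polynomial: m(x) = 8 + 1·x (mod 13).
For each evaluation point α_i, compute m(α_i) mod 13:
  α_1 = 5: Horner steps 1 → 0, so m(5) = 0.
  α_2 = 8: Horner steps 1 → 3, so m(8) = 3.
  α_3 = 1: Horner steps 1 → 9, so m(1) = 9.
  α_4 = 10: Horner steps 1 → 5, so m(10) = 5.
  α_5 = 11: Horner steps 1 → 6, so m(11) = 6.
Codeword c = [0, 3, 9, 5, 6] ∈ F_13^5.


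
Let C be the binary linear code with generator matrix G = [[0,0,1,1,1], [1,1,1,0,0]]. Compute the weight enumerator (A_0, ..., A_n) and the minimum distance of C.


Weight distribution: A_0 = 1, A_3 = 2, A_4 = 1. Minimum distance d = 3.

Enumerate all 2^2 = 4 messages m ∈ F_2^2.
For each, compute codeword c = mG in F_2^5, then tally its weight.
  m = 00 → c = 00000, weight = 0.
  m = 10 → c = 00111, weight = 3.
  m = 01 → c = 11100, weight = 3.
  m = 11 → c = 11011, weight = 4.
Tally weights:
  weight 0: 1 codewords.
  weight 3: 2 codewords.
  weight 4: 1 codewords.
Minimum distance d = smallest w > 0 with A_w > 0 = 3.
Sanity: Σ A_w = 4 = 2^2 = 4 ✓.


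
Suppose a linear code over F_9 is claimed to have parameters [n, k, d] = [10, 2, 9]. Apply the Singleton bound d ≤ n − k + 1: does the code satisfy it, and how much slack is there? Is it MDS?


Singleton RHS = n − k + 1 = 9, slack = 0, bound satisfied, MDS.

Singleton bound: d ≤ n − k + 1.
Here n = 10, k = 2, so n − k + 1 = 9.
Given d = 9, check d ≤ 9: YES.
Slack = (n − k + 1) − d = 0.
The code is MDS (slack = 0).
Description: the claimed parameters are [10, 2, 9]_9; such a code would be MDS (meets Singleton bound).


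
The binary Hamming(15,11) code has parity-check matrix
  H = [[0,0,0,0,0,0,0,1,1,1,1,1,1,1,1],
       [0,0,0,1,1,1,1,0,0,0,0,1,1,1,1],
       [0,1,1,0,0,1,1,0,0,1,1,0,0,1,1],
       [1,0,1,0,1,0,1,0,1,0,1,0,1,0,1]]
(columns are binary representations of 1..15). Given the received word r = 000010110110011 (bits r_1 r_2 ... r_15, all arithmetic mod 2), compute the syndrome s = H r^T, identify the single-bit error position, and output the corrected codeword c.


s = (1, 0, 1, 0)^T, error position = 10, corrected codeword c = 000010110010011

Compute s = H r^T mod 2 one row at a time:
  s_1 = 1 + 0 + 1 + 1 + 0 + 0 + 1 + 1 = 5 ≡ 1 (mod 2).
  s_2 = 0 + 1 + 0 + 1 + 0 + 0 + 1 + 1 = 4 ≡ 0 (mod 2).
  s_3 = 0 + 0 + 0 + 1 + 1 + 1 + 1 + 1 = 5 ≡ 1 (mod 2).
  s_4 = 0 + 0 + 1 + 1 + 0 + 1 + 0 + 1 = 4 ≡ 0 (mod 2).
s = (1, 0, 1, 0)^T — this equals column 10 of H (binary 1010), so error is at position 10.
Correct: flip bit 10 of r = 000010110110011 to get c = 000010110010011.


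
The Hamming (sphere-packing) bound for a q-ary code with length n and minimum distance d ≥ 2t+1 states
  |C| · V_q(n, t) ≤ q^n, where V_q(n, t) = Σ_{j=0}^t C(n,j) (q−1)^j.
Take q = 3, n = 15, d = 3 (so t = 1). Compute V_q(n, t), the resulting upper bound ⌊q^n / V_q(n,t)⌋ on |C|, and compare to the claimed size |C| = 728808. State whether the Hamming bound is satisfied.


V_q(n, t) = 31, q^n = 14348907, Hamming bound = 462867, |C| = 728808 > bound (violated).

Step 1: Compute V_q(n, t) = Σ_{j=0}^1 C(n, j) (q−1)^j.
  j = 0: C(15,0)·(2)^0 = 1·1 = 1.
  j = 1: C(15,1)·(2)^1 = 15·2 = 30.
  V_q(n, t) = 1 + 30 = 31.
Step 2: q^n = 3^15 = 14348907.
Step 3: Hamming bound ⌊q^n / V_q(n,t)⌋ = ⌊14348907/31⌋ = 462867.
Step 4: Compare |C| = 728808 to 462867: violated.
The claimed |C| lies above the Hamming bound, so no 3-ary code of length 15 with d ≥ 3 can have 728808 codewords.


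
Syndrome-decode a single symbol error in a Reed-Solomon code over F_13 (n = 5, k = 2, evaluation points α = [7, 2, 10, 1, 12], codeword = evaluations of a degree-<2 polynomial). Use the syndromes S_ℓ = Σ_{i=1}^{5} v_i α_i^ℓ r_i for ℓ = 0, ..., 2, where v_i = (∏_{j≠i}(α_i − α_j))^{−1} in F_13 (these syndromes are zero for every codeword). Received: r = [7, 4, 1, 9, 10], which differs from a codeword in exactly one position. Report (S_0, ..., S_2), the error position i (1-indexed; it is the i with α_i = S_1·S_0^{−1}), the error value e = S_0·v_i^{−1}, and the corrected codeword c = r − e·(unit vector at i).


S = (9, 9, 9), error at position 4, error magnitude e = 3, c = [7, 4, 1, 6, 10].

Step 1: column multipliers v_i = (∏_{j≠i}(α_i − α_j))^{−1} mod 13.
  i = 1 (α = 7): (7−2)(7−10)(7−1)(7−12) = 5·(−3)·6·(−5) = 450 ≡ 8, so v_1 = 8^{−1} = 5 (mod 13).
  i = 2 (α = 2): (2−7)(2−10)(2−1)(2−12) = (−5)·(−8)·1·(−10) = −400 ≡ 3, so v_2 = 3^{−1} = 9 (mod 13).
  i = 3 (α = 10): (10−7)(10−2)(10−1)(10−12) = 3·8·9·(−2) = −432 ≡ 10, so v_3 = 10^{−1} = 4 (mod 13).
  i = 4 (α = 1): (1−7)(1−2)(1−10)(1−12) = (−6)·(−1)·(−9)·(−11) = 594 ≡ 9, so v_4 = 9^{−1} = 3 (mod 13).
  i = 5 (α = 12): (12−7)(12−2)(12−10)(12−1) = 5·10·2·11 = 1100 ≡ 8, so v_5 = 8^{−1} = 5 (mod 13).
  v = [5, 9, 4, 3, 5].
Step 2: syndromes of r = [7, 4, 1, 9, 10] (all sums mod 13).
  S_0 = Σ v_i r_i = 5·7 + 9·4 + 4·1 + 3·9 + 5·10 = 152 ≡ 9.
  S_1 = Σ v_i α_i r_i = 5·7·7 + 9·2·4 + 4·10·1 + 3·1·9 + 5·12·10 = 984 ≡ 9.
  α_i^2 mod 13 = [10, 4, 9, 1, 1].
  S_2 = Σ v_i α_i^2 r_i = 5·10·7 + 9·4·4 + 4·9·1 + 3·1·9 + 5·1·10 = 607 ≡ 9.
  S = (9, 9, 9) ≠ 0, so r is not a codeword (an error is present).
Step 3: locate the error. For a single error e at position i, S_ℓ = v_i·e·α_i^ℓ, so α_err = S_1/S_0.
  S_0^{−1} = 9^{−1} = 3 (mod 13), so α_err = 9·3 = 27 ≡ 1 = α_4. Error position i = 4.
  Consistency check: S_2/S_1 = 9·3 = 27 ≡ 1 = α_err ✓ (single-error assumption holds).
Step 4: error magnitude e = S_0/v_4 = S_0·∏_{j≠4}(α_4 − α_j) = 9·9 = 81 ≡ 3 (mod 13).
Step 5: correct position 4: c_4 = r_4 − e = 9 − 3 ≡ 6 (mod 13). Hence c = [7, 4, 1, 6, 10].
  Check: interpolating c through the α_i gives m(x) = 8 + 11·x (degree < 2) with m(α_i) = c_i for every i, so c is indeed a codeword.


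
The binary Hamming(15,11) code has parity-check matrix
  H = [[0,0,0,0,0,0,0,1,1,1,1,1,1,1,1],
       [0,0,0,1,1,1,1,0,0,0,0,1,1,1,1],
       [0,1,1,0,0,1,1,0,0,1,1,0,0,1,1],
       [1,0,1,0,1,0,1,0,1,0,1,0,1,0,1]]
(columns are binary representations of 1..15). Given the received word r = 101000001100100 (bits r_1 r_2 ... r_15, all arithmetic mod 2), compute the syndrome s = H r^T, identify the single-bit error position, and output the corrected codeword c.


s = (1, 1, 0, 0)^T, error position = 12, corrected codeword c = 101000001101100

Compute s = H r^T mod 2 one row at a time:
  s_1 = 0 + 1 + 1 + 0 + 0 + 1 + 0 + 0 = 3 ≡ 1 (mod 2).
  s_2 = 0 + 0 + 0 + 0 + 0 + 1 + 0 + 0 = 1 ≡ 1 (mod 2).
  s_3 = 0 + 1 + 0 + 0 + 1 + 0 + 0 + 0 = 2 ≡ 0 (mod 2).
  s_4 = 1 + 1 + 0 + 0 + 1 + 0 + 1 + 0 = 4 ≡ 0 (mod 2).
s = (1, 1, 0, 0)^T — this equals column 12 of H (binary 1100), so error is at position 12.
Correct: flip bit 12 of r = 101000001100100 to get c = 101000001101100.


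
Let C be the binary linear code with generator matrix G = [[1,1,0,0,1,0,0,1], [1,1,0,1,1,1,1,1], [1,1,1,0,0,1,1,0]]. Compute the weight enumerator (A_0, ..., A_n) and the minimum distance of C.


Weight distribution: A_0 = 1, A_3 = 1, A_4 = 3, A_5 = 2, A_7 = 1. Minimum distance d = 3.

Enumerate all 2^3 = 8 messages m ∈ F_2^3.
For each, compute codeword c = mG in F_2^8, then tally its weight.
  m = 000 → c = 00000000, weight = 0.
  m = 100 → c = 11001001, weight = 4.
  m = 010 → c = 11011111, weight = 7.
  m = 110 → c = 00010110, weight = 3.
  m = 001 → c = 11100110, weight = 5.
  m = 101 → c = 00101111, weight = 5.
  m = 011 → c = 00111001, weight = 4.
  m = 111 → c = 11110000, weight = 4.
Tally weights:
  weight 0: 1 codewords.
  weight 3: 1 codewords.
  weight 4: 3 codewords.
  weight 5: 2 codewords.
  weight 7: 1 codewords.
Minimum distance d = smallest w > 0 with A_w > 0 = 3.
Sanity: Σ A_w = 8 = 2^3 = 8 ✓.


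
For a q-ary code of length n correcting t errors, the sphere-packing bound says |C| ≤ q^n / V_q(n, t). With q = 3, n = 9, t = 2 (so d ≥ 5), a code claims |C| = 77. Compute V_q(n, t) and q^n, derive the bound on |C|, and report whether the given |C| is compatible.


V_q(n, t) = 163, q^n = 19683, Hamming bound = 120, |C| = 77 ≤ bound (satisfied).

Step 1: Compute V_q(n, t) = Σ_{j=0}^2 C(n, j) (q−1)^j.
  j = 0: C(9,0)·(2)^0 = 1·1 = 1.
  j = 1: C(9,1)·(2)^1 = 9·2 = 18.
  j = 2: C(9,2)·(2)^2 = 36·4 = 144.
  V_q(n, t) = 1 + 18 + 144 = 163.
Step 2: q^n = 3^9 = 19683.
Step 3: Hamming bound ⌊q^n / V_q(n,t)⌋ = ⌊19683/163⌋ = 120.
Step 4: Compare |C| = 77 to 120: satisfied.
The claimed |C| lies below the Hamming bound.


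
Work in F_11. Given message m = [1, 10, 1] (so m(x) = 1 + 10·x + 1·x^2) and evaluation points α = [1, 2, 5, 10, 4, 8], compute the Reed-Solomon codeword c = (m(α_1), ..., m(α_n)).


c = [1, 3, 10, 3, 2, 2]

Message polynomial: m(x) = 1 + 10·x + 1·x^2 (mod 11).
For each evaluation point α_i, compute m(α_i) mod 11:
  α_1 = 1: Horner steps 1 → 0 → 1, so m(1) = 1.
  α_2 = 2: Horner steps 1 → 1 → 3, so m(2) = 3.
  α_3 = 5: Horner steps 1 → 4 → 10, so m(5) = 10.
  α_4 = 10: Horner steps 1 → 9 → 3, so m(10) = 3.
  α_5 = 4: Horner steps 1 → 3 → 2, so m(4) = 2.
  α_6 = 8: Horner steps 1 → 7 → 2, so m(8) = 2.
Codeword c = [1, 3, 10, 3, 2, 2] ∈ F_11^6.


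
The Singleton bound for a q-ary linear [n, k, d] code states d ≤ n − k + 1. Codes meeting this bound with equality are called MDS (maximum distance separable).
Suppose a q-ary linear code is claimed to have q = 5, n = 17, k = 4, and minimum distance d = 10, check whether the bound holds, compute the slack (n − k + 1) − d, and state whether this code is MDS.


Singleton RHS = n − k + 1 = 14, slack = 4, bound satisfied, not MDS.

Singleton bound: d ≤ n − k + 1.
Here n = 17, k = 4, so n − k + 1 = 14.
Given d = 10, check d ≤ 14: YES.
Slack = (n − k + 1) − d = 4.
The code is NOT MDS (slack = 4 > 0).
Description: the claimed parameters are [17, 4, 10]_5; such a code would be non-MDS.


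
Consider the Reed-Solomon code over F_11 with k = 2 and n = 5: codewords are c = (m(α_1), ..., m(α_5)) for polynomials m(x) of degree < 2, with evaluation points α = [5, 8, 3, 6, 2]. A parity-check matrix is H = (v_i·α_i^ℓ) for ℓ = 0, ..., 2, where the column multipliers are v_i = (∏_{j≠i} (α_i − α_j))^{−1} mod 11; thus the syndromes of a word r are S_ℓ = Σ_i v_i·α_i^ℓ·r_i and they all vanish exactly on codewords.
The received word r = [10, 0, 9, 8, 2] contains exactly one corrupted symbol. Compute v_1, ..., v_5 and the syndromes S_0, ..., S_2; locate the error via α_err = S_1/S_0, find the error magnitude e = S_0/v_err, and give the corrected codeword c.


S = (6, 8, 7), error at position 1, error magnitude e = 9, c = [1, 0, 9, 8, 2].

Step 1: column multipliers v_i = (∏_{j≠i}(α_i − α_j))^{−1} mod 11.
  i = 1 (α = 5): (5−8)(5−3)(5−6)(5−2) = (−3)·2·(−1)·3 = 18 ≡ 7, so v_1 = 7^{−1} = 8 (mod 11).
  i = 2 (α = 8): (8−5)(8−3)(8−6)(8−2) = 3·5·2·6 = 180 ≡ 4, so v_2 = 4^{−1} = 3 (mod 11).
  i = 3 (α = 3): (3−5)(3−8)(3−6)(3−2) = (−2)·(−5)·(−3)·1 = −30 ≡ 3, so v_3 = 3^{−1} = 4 (mod 11).
  i = 4 (α = 6): (6−5)(6−8)(6−3)(6−2) = 1·(−2)·3·4 = −24 ≡ 9, so v_4 = 9^{−1} = 5 (mod 11).
  i = 5 (α = 2): (2−5)(2−8)(2−3)(2−6) = (−3)·(−6)·(−1)·(−4) = 72 ≡ 6, so v_5 = 6^{−1} = 2 (mod 11).
  v = [8, 3, 4, 5, 2].
Step 2: syndromes of r = [10, 0, 9, 8, 2] (all sums mod 11).
  S_0 = Σ v_i r_i = 8·10 + 3·0 + 4·9 + 5·8 + 2·2 = 160 ≡ 6.
  S_1 = Σ v_i α_i r_i = 8·5·10 + 3·8·0 + 4·3·9 + 5·6·8 + 2·2·2 = 756 ≡ 8.
  α_i^2 mod 11 = [3, 9, 9, 3, 4].
  S_2 = Σ v_i α_i^2 r_i = 8·3·10 + 3·9·0 + 4·9·9 + 5·3·8 + 2·4·2 = 700 ≡ 7.
  S = (6, 8, 7) ≠ 0, so r is not a codeword (an error is present).
Step 3: locate the error. For a single error e at position i, S_ℓ = v_i·e·α_i^ℓ, so α_err = S_1/S_0.
  S_0^{−1} = 6^{−1} = 2 (mod 11), so α_err = 8·2 = 16 ≡ 5 = α_1. Error position i = 1.
  Consistency check: S_2/S_1 = 7·7 = 49 ≡ 5 = α_err ✓ (single-error assumption holds).
Step 4: error magnitude e = S_0/v_1 = S_0·∏_{j≠1}(α_1 − α_j) = 6·7 = 42 ≡ 9 (mod 11).
Step 5: correct position 1: c_1 = r_1 − e = 10 − 9 ≡ 1 (mod 11). Hence c = [1, 0, 9, 8, 2].
  Check: interpolating c through the α_i gives m(x) = 10 + 7·x (degree < 2) with m(α_i) = c_i for every i, so c is indeed a codeword.


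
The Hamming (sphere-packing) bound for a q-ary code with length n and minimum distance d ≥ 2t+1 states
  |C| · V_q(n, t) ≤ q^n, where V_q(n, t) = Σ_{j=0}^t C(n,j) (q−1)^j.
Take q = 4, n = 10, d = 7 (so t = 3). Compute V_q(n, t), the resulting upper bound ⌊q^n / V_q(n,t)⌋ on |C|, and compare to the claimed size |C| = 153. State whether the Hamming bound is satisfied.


V_q(n, t) = 3676, q^n = 1048576, Hamming bound = 285, |C| = 153 ≤ bound (satisfied).

Step 1: Compute V_q(n, t) = Σ_{j=0}^3 C(n, j) (q−1)^j.
  j = 0: C(10,0)·(3)^0 = 1·1 = 1.
  j = 1: C(10,1)·(3)^1 = 10·3 = 30.
  j = 2: C(10,2)·(3)^2 = 45·9 = 405.
  j = 3: C(10,3)·(3)^3 = 120·27 = 3240.
  V_q(n, t) = 1 + 30 + 405 + 3240 = 3676.
Step 2: q^n = 4^10 = 1048576.
Step 3: Hamming bound ⌊q^n / V_q(n,t)⌋ = ⌊1048576/3676⌋ = 285.
Step 4: Compare |C| = 153 to 285: satisfied.
The claimed |C| lies below the Hamming bound.


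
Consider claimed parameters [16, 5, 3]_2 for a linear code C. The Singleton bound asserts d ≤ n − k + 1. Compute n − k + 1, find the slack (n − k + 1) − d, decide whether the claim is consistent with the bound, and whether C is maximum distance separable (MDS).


Singleton RHS = n − k + 1 = 12, slack = 9, bound satisfied, not MDS.

Singleton bound: d ≤ n − k + 1.
Here n = 16, k = 5, so n − k + 1 = 12.
Given d = 3, check d ≤ 12: YES.
Slack = (n − k + 1) − d = 9.
The code is NOT MDS (slack = 9 > 0).
Description: the claimed parameters are [16, 5, 3]_2; such a code would be non-MDS.


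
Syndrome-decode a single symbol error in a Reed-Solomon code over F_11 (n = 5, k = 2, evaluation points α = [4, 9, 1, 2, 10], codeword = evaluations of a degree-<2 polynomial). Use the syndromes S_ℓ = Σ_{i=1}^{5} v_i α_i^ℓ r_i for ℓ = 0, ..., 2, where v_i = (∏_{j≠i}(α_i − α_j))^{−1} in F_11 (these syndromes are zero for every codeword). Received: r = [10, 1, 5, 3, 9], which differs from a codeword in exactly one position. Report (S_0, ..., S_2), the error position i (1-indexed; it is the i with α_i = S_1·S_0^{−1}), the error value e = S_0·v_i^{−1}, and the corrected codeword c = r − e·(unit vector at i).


S = (2, 7, 8), error at position 2, error magnitude e = 1, c = [10, 0, 5, 3, 9].

Step 1: column multipliers v_i = (∏_{j≠i}(α_i − α_j))^{−1} mod 11.
  i = 1 (α = 4): (4−9)(4−1)(4−2)(4−10) = (−5)·3·2·(−6) = 180 ≡ 4, so v_1 = 4^{−1} = 3 (mod 11).
  i = 2 (α = 9): (9−4)(9−1)(9−2)(9−10) = 5·8·7·(−1) = −280 ≡ 6, so v_2 = 6^{−1} = 2 (mod 11).
  i = 3 (α = 1): (1−4)(1−9)(1−2)(1−10) = (−3)·(−8)·(−1)·(−9) = 216 ≡ 7, so v_3 = 7^{−1} = 8 (mod 11).
  i = 4 (α = 2): (2−4)(2−9)(2−1)(2−10) = (−2)·(−7)·1·(−8) = −112 ≡ 9, so v_4 = 9^{−1} = 5 (mod 11).
  i = 5 (α = 10): (10−4)(10−9)(10−1)(10−2) = 6·1·9·8 = 432 ≡ 3, so v_5 = 3^{−1} = 4 (mod 11).
  v = [3, 2, 8, 5, 4].
Step 2: syndromes of r = [10, 1, 5, 3, 9] (all sums mod 11).
  S_0 = Σ v_i r_i = 3·10 + 2·1 + 8·5 + 5·3 + 4·9 = 123 ≡ 2.
  S_1 = Σ v_i α_i r_i = 3·4·10 + 2·9·1 + 8·1·5 + 5·2·3 + 4·10·9 = 568 ≡ 7.
  α_i^2 mod 11 = [5, 4, 1, 4, 1].
  S_2 = Σ v_i α_i^2 r_i = 3·5·10 + 2·4·1 + 8·1·5 + 5·4·3 + 4·1·9 = 294 ≡ 8.
  S = (2, 7, 8) ≠ 0, so r is not a codeword (an error is present).
Step 3: locate the error. For a single error e at position i, S_ℓ = v_i·e·α_i^ℓ, so α_err = S_1/S_0.
  S_0^{−1} = 2^{−1} = 6 (mod 11), so α_err = 7·6 = 42 ≡ 9 = α_2. Error position i = 2.
  Consistency check: S_2/S_1 = 8·8 = 64 ≡ 9 = α_err ✓ (single-error assumption holds).
Step 4: error magnitude e = S_0/v_2 = S_0·∏_{j≠2}(α_2 − α_j) = 2·6 = 12 ≡ 1 (mod 11).
Step 5: correct position 2: c_2 = r_2 − e = 1 − 1 ≡ 0 (mod 11). Hence c = [10, 0, 5, 3, 9].
  Check: interpolating c through the α_i gives m(x) = 7 + 9·x (degree < 2) with m(α_i) = c_i for every i, so c is indeed a codeword.


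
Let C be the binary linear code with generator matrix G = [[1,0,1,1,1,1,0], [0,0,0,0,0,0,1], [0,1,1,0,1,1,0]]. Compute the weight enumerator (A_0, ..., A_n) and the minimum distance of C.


Weight distribution: A_0 = 1, A_1 = 1, A_3 = 1, A_4 = 2, A_5 = 2, A_6 = 1. Minimum distance d = 1.

Enumerate all 2^3 = 8 messages m ∈ F_2^3.
For each, compute codeword c = mG in F_2^7, then tally its weight.
  m = 000 → c = 0000000, weight = 0.
  m = 100 → c = 1011110, weight = 5.
  m = 010 → c = 0000001, weight = 1.
  m = 110 → c = 1011111, weight = 6.
  m = 001 → c = 0110110, weight = 4.
  m = 101 → c = 1101000, weight = 3.
  m = 011 → c = 0110111, weight = 5.
  m = 111 → c = 1101001, weight = 4.
Tally weights:
  weight 0: 1 codewords.
  weight 1: 1 codewords.
  weight 3: 1 codewords.
  weight 4: 2 codewords.
  weight 5: 2 codewords.
  weight 6: 1 codewords.
Minimum distance d = smallest w > 0 with A_w > 0 = 1.
Sanity: Σ A_w = 8 = 2^3 = 8 ✓.


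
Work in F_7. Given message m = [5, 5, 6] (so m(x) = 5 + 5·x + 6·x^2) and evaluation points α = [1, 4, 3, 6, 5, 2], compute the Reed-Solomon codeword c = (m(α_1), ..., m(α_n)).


c = [2, 2, 4, 6, 5, 4]

Message polynomial: m(x) = 5 + 5·x + 6·x^2 (mod 7).
For each evaluation point α_i, compute m(α_i) mod 7:
  α_1 = 1: Horner steps 6 → 4 → 2, so m(1) = 2.
  α_2 = 4: Horner steps 6 → 1 → 2, so m(4) = 2.
  α_3 = 3: Horner steps 6 → 2 → 4, so m(3) = 4.
  α_4 = 6: Horner steps 6 → 6 → 6, so m(6) = 6.
  α_5 = 5: Horner steps 6 → 0 → 5, so m(5) = 5.
  α_6 = 2: Horner steps 6 → 3 → 4, so m(2) = 4.
Codeword c = [2, 2, 4, 6, 5, 4] ∈ F_7^6.


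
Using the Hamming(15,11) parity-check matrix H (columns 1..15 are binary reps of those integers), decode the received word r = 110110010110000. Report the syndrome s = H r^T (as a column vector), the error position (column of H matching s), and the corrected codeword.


s = (1, 0, 1, 1)^T, error position = 11, corrected codeword c = 110110010100000

Compute s = H r^T mod 2 one row at a time:
  s_1 = 1 + 0 + 1 + 1 + 0 + 0 + 0 + 0 = 3 ≡ 1 (mod 2).
  s_2 = 1 + 1 + 0 + 0 + 0 + 0 + 0 + 0 = 2 ≡ 0 (mod 2).
  s_3 = 1 + 0 + 0 + 0 + 1 + 1 + 0 + 0 = 3 ≡ 1 (mod 2).
  s_4 = 1 + 0 + 1 + 0 + 0 + 1 + 0 + 0 = 3 ≡ 1 (mod 2).
s = (1, 0, 1, 1)^T — this equals column 11 of H (binary 1011), so error is at position 11.
Correct: flip bit 11 of r = 110110010110000 to get c = 110110010100000.


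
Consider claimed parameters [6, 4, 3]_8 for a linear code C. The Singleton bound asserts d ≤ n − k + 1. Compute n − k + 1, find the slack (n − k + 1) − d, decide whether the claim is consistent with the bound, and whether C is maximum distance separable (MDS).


Singleton RHS = n − k + 1 = 3, slack = 0, bound satisfied, MDS.

Singleton bound: d ≤ n − k + 1.
Here n = 6, k = 4, so n − k + 1 = 3.
Given d = 3, check d ≤ 3: YES.
Slack = (n − k + 1) − d = 0.
The code is MDS (slack = 0).
Description: the claimed parameters are [6, 4, 3]_8; such a code would be MDS (meets Singleton bound).


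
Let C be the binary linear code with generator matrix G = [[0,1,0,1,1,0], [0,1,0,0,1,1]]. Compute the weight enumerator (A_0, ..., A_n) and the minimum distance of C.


Weight distribution: A_0 = 1, A_2 = 1, A_3 = 2. Minimum distance d = 2.

Enumerate all 2^2 = 4 messages m ∈ F_2^2.
For each, compute codeword c = mG in F_2^6, then tally its weight.
  m = 00 → c = 000000, weight = 0.
  m = 10 → c = 010110, weight = 3.
  m = 01 → c = 010011, weight = 3.
  m = 11 → c = 000101, weight = 2.
Tally weights:
  weight 0: 1 codewords.
  weight 2: 1 codewords.
  weight 3: 2 codewords.
Minimum distance d = smallest w > 0 with A_w > 0 = 2.
Sanity: Σ A_w = 4 = 2^2 = 4 ✓.
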